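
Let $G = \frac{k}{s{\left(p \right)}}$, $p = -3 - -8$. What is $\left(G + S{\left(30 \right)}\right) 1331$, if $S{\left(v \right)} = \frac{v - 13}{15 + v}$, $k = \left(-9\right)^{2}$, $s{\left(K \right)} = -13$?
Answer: $- \frac{4557344}{585} \approx -7790.3$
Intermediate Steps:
$p = 5$ ($p = -3 + 8 = 5$)
$k = 81$
$S{\left(v \right)} = \frac{-13 + v}{15 + v}$
$G = - \frac{81}{13}$ ($G = \frac{81}{-13} = 81 \left(- \frac{1}{13}\right) = - \frac{81}{13} \approx -6.2308$)
$\left(G + S{\left(30 \right)}\right) 1331 = \left(- \frac{81}{13} + \frac{-13 + 30}{15 + 30}\right) 1331 = \left(- \frac{81}{13} + \frac{1}{45} \cdot 17\right) 1331 = \left(- \frac{81}{13} + \frac{17}{45}\right) 1331 = \left(- \frac{3424}{585}\right) 1331 = - \frac{4557344}{585}$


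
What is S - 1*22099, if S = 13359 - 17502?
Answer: -26242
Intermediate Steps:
S = -4143
S - 1*22099 = -4143 - 1*22099 = -4143 - 22099 = -26242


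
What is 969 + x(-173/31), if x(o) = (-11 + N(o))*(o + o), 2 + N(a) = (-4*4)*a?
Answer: 112919/961 ≈ 117.50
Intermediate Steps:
N(a) = -2 - 16*a (N(a) = -2 + (-4*4)*a = -2 - 16*a)
x(o) = 2*o*(-13 - 16*o) (x(o) = (-11 + (-2 - 16*o))*(o + o) = (-13 - 16*o)*(2*o) = 2*o*(-13 - 16*o))
969 + x(-173/31) = 969 - 2*(-173/31)*(13 + 16*(-173/31)) = 969 - 2*(-173/31)*(13 - 2768/31) = 969 - 2*(-173/31)*(-2365/31) = 969 - 818290/961 = 112919/961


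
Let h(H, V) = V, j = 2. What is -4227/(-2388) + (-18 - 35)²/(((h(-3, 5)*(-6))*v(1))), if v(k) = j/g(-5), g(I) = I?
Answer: 281609/1194 ≈ 235.85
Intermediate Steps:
v(k) = -⅖ (v(k) = 2/(-5) = 2*(-⅕) = -⅖)
-4227/(-2388) + (-18 - 35)²/(((h(-3, 5)*(-6))*v(1))) = -4227/(-2388) + (-18 - 35)²/(((5*(-6))*(-⅖))) = -4227*(-1/2388) + (-53)²/((-30*(-⅖))) = 1409/796 + 2809/12 = 281609/1194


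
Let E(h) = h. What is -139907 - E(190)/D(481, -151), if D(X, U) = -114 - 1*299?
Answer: -57781401/413 ≈ -1.3991e+5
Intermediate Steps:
D(X, U) = -413 (D(X, U) = -114 - 299 = -413)
-139907 - E(190)/D(481, -151) = -139907 - 190/(-413) = -139907 - 190*(-1)/413 = -139907 - 1*(-190/413) = -139907 + 190/413 = -57781401/413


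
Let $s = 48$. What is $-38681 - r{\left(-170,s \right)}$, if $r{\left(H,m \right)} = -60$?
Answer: $-38621$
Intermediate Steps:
$-38681 - r{\left(-170,s \right)} = -38681 - -60 = -38681 + 60 = -38621$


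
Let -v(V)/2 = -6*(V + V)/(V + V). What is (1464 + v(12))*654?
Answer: 965304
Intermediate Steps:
v(V) = 12 (v(V) = -(-12)*(V + V)/(V + V) = -(-12)*(2*V)/((2*V)) = -(-12)*(2*V)*(1/(2*V)) = -(-12) = -2*(-6) = 12)
(1464 + v(12))*654 = (1464 + 12)*654 = 1476*654 = 965304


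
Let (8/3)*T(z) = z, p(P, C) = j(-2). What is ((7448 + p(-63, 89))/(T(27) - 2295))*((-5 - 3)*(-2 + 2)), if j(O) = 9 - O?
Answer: 0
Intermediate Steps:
p(P, C) = 11 (p(P, C) = 9 - 1*(-2) = 9 + 2 = 11)
T(z) = 3*z/8
((7448 + p(-63, 89))/(T(27) - 2295))*((-5 - 3)*(-2 + 2)) = ((7448 + 11)/((3/8)*27 - 2295))*((-5 - 3)*(-2 + 2)) = (7459/(81/8 - 2295))*(-8*0) = (7459/(-18279/8))*0 = (7459*(-8/18279))*0 = -59672/18279*0 = 0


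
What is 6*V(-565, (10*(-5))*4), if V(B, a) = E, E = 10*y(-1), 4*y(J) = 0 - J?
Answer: 15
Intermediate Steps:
y(J) = -J/4 (y(J) = (0 - J)/4 = (-J)/4 = -J/4)
E = 5/2 (E = 10*(-¼*(-1)) = 10*(¼) = 5/2 ≈ 2.5000)
V(B, a) = 5/2
6*V(-565, (10*(-5))*4) = 6*(5/2) = 15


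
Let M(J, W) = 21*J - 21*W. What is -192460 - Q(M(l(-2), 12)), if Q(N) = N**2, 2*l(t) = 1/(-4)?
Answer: -16466809/64 ≈ -2.5729e+5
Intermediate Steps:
l(t) = -1/8 (l(t) = (1/2)/(-4) = (1/2)*(-1/4) = -1/8)
M(J, W) = -21*W + 21*J
-192460 - Q(M(l(-2), 12)) = -192460 - (-21*12 + 21*(-1/8))**2 = -192460 - (-252 - 21/8)**2 = -192460 - (-2037/8)**2 = -192460 - 1*4149369/64 = -192460 - 4149369/64 = -16466809/64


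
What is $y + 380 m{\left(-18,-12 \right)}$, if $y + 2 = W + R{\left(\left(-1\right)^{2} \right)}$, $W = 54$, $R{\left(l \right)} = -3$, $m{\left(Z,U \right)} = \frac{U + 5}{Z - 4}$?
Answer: $\frac{1869}{11} \approx 169.91$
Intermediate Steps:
$m{\left(Z,U \right)} = \frac{5 + U}{-4 + Z}$
$y = 49$ ($y = -2 + \left(54 - 3\right) = -2 + 51 = 49$)
$y + 380 m{\left(-18,-12 \right)} = 49 + 380 \frac{5 - 12}{-4 - 18} = 49 + 380 \frac{1}{-22} \left(-7\right) = 49 + 380 \left(\left(- \frac{1}{22}\right) \left(-7\right)\right) = 49 + 380 \cdot \frac{7}{22} = 49 + \frac{1330}{11} = \frac{1869}{11}$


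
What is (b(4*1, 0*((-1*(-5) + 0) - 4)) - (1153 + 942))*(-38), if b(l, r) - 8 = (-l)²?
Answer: 78698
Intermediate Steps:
b(l, r) = 8 + l² (b(l, r) = 8 + (-l)² = 8 + l²)
(b(4*1, 0*((-1*(-5) + 0) - 4)) - (1153 + 942))*(-38) = ((8 + (4*1)²) - (1153 + 942))*(-38) = ((8 + 4²) - 1*2095)*(-38) = ((8 + 16) - 2095)*(-38) = (24 - 2095)*(-38) = -2071*(-38) = 78698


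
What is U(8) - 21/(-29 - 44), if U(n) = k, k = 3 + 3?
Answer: 459/73 ≈ 6.2877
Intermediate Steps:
k = 6
U(n) = 6
U(8) - 21/(-29 - 44) = 6 - 21/(-29 - 44) = 6 - 21/(-73) = 6 - 1/73*(-21) = 6 + 21/73 = 459/73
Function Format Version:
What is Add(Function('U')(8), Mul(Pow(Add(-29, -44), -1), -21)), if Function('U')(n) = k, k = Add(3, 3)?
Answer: Rational(459, 73) ≈ 6.2877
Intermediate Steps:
k = 6
Function('U')(n) = 6
Add(Function('U')(8), Mul(Pow(Add(-29, -44), -1), -21)) = Add(6, Mul(Pow(Add(-29, -44), -1), -21)) = Add(6, Mul(Pow(-73, -1), -21)) = Add(6, Mul(Rational(-1, 73), -21)) = Add(6, Rational(21, 73)) = Rational(459, 73)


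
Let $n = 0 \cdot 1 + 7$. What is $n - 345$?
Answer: $-338$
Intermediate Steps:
$n = 7$ ($n = 0 + 7 = 7$)
$n - 345 = 7 - 345 = -338$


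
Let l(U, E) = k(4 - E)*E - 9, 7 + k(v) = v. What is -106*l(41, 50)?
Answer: 281854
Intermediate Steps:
k(v) = -7 + v
l(U, E) = -9 + E*(-3 - E) (l(U, E) = (-7 + (4 - E))*E - 9 = (-3 - E)*E - 9 = E*(-3 - E) - 9 = -9 + E*(-3 - E))
-106*l(41, 50) = -106*(-9 - 1*50*(3 + 50)) = -106*(-9 - 1*50*53) = -106*(-9 - 2650) = -106*(-2659) = 281854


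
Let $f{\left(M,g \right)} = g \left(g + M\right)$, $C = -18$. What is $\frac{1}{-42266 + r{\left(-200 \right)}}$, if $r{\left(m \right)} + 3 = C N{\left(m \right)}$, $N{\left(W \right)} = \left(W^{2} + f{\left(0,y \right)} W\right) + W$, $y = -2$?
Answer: $- \frac{1}{744269} \approx -1.3436 \cdot 10^{-6}$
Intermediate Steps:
$f{\left(M,g \right)} = g \left(M + g\right)$
$N{\left(W \right)} = W^{2} + 5 W$ ($N{\left(W \right)} = \left(W^{2} + - 2 \left(0 - 2\right) W\right) + W = \left(W^{2} + \left(-2\right) \left(-2\right) W\right) + W = \left(W^{2} + 4 W\right) + W = W^{2} + 5 W$)
$r{\left(m \right)} = -3 - 18 m \left(5 + m\right)$
$\frac{1}{-42266 + r{\left(-200 \right)}} = \frac{1}{-42266 - \left(3 - 3600 \left(5 - 200\right)\right)} = \frac{1}{-42266 - \left(3 - -702000\right)} = \frac{1}{-42266 - 702003} = \frac{1}{-744269} = - \frac{1}{744269}$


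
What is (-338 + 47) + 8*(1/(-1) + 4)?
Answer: -267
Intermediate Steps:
(-338 + 47) + 8*(1/(-1) + 4) = -291 + 8*(-1 + 4) = -291 + 8*3 = -291 + 24 = -267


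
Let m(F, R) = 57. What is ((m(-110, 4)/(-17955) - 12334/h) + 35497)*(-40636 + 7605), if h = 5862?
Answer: -360821749511413/307755 ≈ -1.1724e+9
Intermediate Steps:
((m(-110, 4)/(-17955) - 12334/h) + 35497)*(-40636 + 7605) = ((57/(-17955) - 12334/5862) + 35497)*(-40636 + 7605) = ((57*(-1/17955) - 12334*1/5862) + 35497)*(-33031) = ((-1/315 - 6167/2931) + 35497)*(-33031) = (-648512/307755 + 35497)*(-33031) = (10923730723/307755)*(-33031) = -360821749511413/307755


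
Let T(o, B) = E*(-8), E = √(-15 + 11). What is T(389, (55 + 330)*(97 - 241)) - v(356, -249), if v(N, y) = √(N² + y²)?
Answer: -√188737 - 16*I ≈ -434.44 - 16.0*I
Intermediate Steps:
E = 2*I (E = √(-4) = 2*I ≈ 2.0*I)
T(o, B) = -16*I (T(o, B) = (2*I)*(-8) = -16*I)
T(389, (55 + 330)*(97 - 241)) - v(356, -249) = -16*I - √(356² + (-249)²) = -16*I - √(126736 + 62001) = -16*I - √188737 = -√188737 - 16*I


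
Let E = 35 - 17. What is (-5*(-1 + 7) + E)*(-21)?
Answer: 252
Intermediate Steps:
E = 18
(-5*(-1 + 7) + E)*(-21) = (-5*(-1 + 7) + 18)*(-21) = (-5*6 + 18)*(-21) = (-30 + 18)*(-21) = -12*(-21) = 252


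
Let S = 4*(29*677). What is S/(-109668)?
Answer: -19633/27417 ≈ -0.71609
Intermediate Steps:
S = 78532 (S = 4*19633 = 78532)
S/(-109668) = 78532/(-109668) = 78532*(-1/109668) = -19633/27417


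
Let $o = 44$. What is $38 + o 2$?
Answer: $126$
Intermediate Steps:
$38 + o 2 = 38 + 44 \cdot 2 = 38 + 88 = 126$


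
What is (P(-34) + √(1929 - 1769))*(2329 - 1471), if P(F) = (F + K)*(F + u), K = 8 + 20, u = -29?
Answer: 324324 + 3432*√10 ≈ 3.3518e+5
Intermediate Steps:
K = 28
P(F) = (-29 + F)*(28 + F) (P(F) = (F + 28)*(F - 29) = (28 + F)*(-29 + F) = (-29 + F)*(28 + F))
(P(-34) + √(1929 - 1769))*(2329 - 1471) = ((-812 + (-34)² - 1*(-34)) + √(1929 - 1769))*(2329 - 1471) = ((-812 + 1156 + 34) + √160)*858 = (378 + 4*√10)*858 = 324324 + 3432*√10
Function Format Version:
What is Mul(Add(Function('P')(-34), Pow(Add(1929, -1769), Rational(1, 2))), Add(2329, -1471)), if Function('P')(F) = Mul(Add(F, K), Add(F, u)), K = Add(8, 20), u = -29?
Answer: Add(324324, Mul(3432, Pow(10, Rational(1, 2)))) ≈ 3.3518e+5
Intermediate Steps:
K = 28
Function('P')(F) = Mul(Add(-29, F), Add(28, F)) (Function('P')(F) = Mul(Add(F, 28), Add(F, -29)) = Mul(Add(28, F), Add(-29, F)) = Mul(Add(-29, F), Add(28, F)))
Mul(Add(Function('P')(-34), Pow(Add(1929, -1769), Rational(1, 2))), Add(2329, -1471)) = Mul(Add(Add(-812, Pow(-34, 2), Mul(-1, -34)), Pow(Add(1929, -1769), Rational(1, 2))), Add(2329, -1471)) = Mul(Add(Add(-812, 1156, 34), Pow(160, Rational(1, 2))), 858) = Mul(Add(378, Mul(4, Pow(10, Rational(1, 2)))), 858) = Add(324324, Mul(3432, Pow(10, Rational(1, 2))))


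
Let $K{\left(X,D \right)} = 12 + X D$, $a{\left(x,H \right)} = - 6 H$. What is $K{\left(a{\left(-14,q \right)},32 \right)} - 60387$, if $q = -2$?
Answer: $-59991$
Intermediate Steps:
$K{\left(X,D \right)} = 12 + D X$
$K{\left(a{\left(-14,q \right)},32 \right)} - 60387 = \left(12 + 32 \left(\left(-6\right) \left(-2\right)\right)\right) - 60387 = \left(12 + 32 \cdot 12\right) - 60387 = \left(12 + 384\right) - 60387 = 396 - 60387 = -59991$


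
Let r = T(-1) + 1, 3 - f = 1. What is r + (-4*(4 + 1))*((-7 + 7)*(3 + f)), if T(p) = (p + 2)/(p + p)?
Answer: ½ ≈ 0.50000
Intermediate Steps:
f = 2 (f = 3 - 1*1 = 3 - 1 = 2)
T(p) = (2 + p)/(2*p) (T(p) = (2 + p)/((2*p)) = (2 + p)*(1/(2*p)) = (2 + p)/(2*p))
r = ½ (r = (½)*(2 - 1)/(-1) + 1 = (½)*(-1)*1 + 1 = -½ + 1 = ½ ≈ 0.50000)
r + (-4*(4 + 1))*((-7 + 7)*(3 + f)) = ½ + (-4*(4 + 1))*((-7 + 7)*(3 + 2)) = ½ + (-4*5)*(0*5) = ½ - 20*0 = ½ + 0 = ½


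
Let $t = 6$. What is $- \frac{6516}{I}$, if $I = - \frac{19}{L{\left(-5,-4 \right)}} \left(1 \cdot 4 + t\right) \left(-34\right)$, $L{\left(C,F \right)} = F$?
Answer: $\frac{6516}{1615} \approx 4.0347$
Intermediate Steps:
$I = -1615$ ($I = - \frac{19}{-4} \left(1 \cdot 4 + 6\right) \left(-34\right) = \left(-19\right) \left(- \frac{1}{4}\right) \left(4 + 6\right) \left(-34\right) = \frac{19}{4} \cdot 10 \left(-34\right) = \frac{95}{2} \left(-34\right) = -1615$)
$- \frac{6516}{I} = - \frac{6516}{-1615} = \left(-6516\right) \left(- \frac{1}{1615}\right) = \frac{6516}{1615}$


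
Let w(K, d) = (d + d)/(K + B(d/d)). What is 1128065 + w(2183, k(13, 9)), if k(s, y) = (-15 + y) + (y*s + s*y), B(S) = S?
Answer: 102653934/91 ≈ 1.1281e+6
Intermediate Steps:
k(s, y) = -15 + y + 2*s*y (k(s, y) = (-15 + y) + (s*y + s*y) = (-15 + y) + 2*s*y = -15 + y + 2*s*y)
w(K, d) = 2*d/(1 + K) (w(K, d) = (d + d)/(K + d/d) = (2*d)/(K + 1) = (2*d)/(1 + K) = 2*d/(1 + K))
1128065 + w(2183, k(13, 9)) = 1128065 + 2*(-15 + 9 + 2*13*9)/(1 + 2183) = 1128065 + 2*(-15 + 9 + 234)/2184 = 1128065 + 2*228*(1/2184) = 1128065 + 19/91 = 102653934/91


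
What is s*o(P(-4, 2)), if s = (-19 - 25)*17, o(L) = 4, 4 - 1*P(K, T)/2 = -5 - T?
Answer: -2992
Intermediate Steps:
P(K, T) = 18 + 2*T (P(K, T) = 8 - 2*(-5 - T) = 8 + (10 + 2*T) = 18 + 2*T)
s = -748 (s = -44*17 = -748)
s*o(P(-4, 2)) = -748*4 = -2992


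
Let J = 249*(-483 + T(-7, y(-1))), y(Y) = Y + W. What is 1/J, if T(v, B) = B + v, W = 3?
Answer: -1/121512 ≈ -8.2296e-6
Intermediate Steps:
y(Y) = 3 + Y (y(Y) = Y + 3 = 3 + Y)
J = -121512 (J = 249*(-483 + ((3 - 1) - 7)) = 249*(-483 + (2 - 7)) = 249*(-483 - 5) = 249*(-488) = -121512)
1/J = 1/(-121512) = -1/121512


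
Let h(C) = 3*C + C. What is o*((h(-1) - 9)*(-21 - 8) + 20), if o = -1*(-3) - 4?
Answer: -397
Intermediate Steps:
h(C) = 4*C
o = -1 (o = 3 - 4 = -1)
o*((h(-1) - 9)*(-21 - 8) + 20) = -((4*(-1) - 9)*(-21 - 8) + 20) = -((-4 - 9)*(-29) + 20) = -(-13*(-29) + 20) = -(377 + 20) = -1*397 = -397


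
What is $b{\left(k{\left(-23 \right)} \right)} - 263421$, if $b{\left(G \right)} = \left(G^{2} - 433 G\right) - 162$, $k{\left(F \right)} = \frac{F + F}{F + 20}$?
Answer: $- \frac{2429885}{9} \approx -2.6999 \cdot 10^{5}$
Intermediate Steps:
$k{\left(F \right)} = \frac{2 F}{20 + F}$
$b{\left(G \right)} = -162 + G^{2} - 433 G$
$b{\left(k{\left(-23 \right)} \right)} - 263421 = \left(-162 + \left(2 \left(-23\right) \frac{1}{20 - 23}\right)^{2} - 433 \cdot 2 \left(-23\right) \frac{1}{20 - 23}\right) - 263421 = \left(-162 + \left(2 \left(-23\right) \frac{1}{-3}\right)^{2} - 433 \cdot 2 \left(-23\right) \frac{1}{-3}\right) - 263421 = \left(-162 + \left(2 \left(-23\right) \left(- \frac{1}{3}\right)\right)^{2} - 433 \cdot 2 \left(-23\right) \left(- \frac{1}{3}\right)\right) - 263421 = \left(-162 + \left(\frac{46}{3}\right)^{2} - \frac{19918}{3}\right) - 263421 = \left(-162 + \frac{2116}{9} - \frac{19918}{3}\right) - 263421 = - \frac{59096}{9} - 263421 = - \frac{2429885}{9}$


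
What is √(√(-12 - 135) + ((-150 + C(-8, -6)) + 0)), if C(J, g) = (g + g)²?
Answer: √(-6 + 7*I*√3) ≈ 1.9401 + 3.1247*I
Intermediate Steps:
C(J, g) = 4*g² (C(J, g) = (2*g)² = 4*g²)
√(√(-12 - 135) + ((-150 + C(-8, -6)) + 0)) = √(√(-12 - 135) + ((-150 + 4*(-6)²) + 0)) = √(√(-147) + ((-150 + 4*36) + 0)) = √(7*I*√3 + ((-150 + 144) + 0)) = √(7*I*√3 + (-6 + 0)) = √(7*I*√3 - 6) = √(-6 + 7*I*√3)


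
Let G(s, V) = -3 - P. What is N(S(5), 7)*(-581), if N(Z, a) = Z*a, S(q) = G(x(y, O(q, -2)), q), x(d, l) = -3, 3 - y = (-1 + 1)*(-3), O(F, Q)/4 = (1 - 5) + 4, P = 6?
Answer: 36603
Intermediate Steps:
O(F, Q) = 0 (O(F, Q) = 4*((1 - 5) + 4) = 4*(-4 + 4) = 4*0 = 0)
y = 3 (y = 3 - (-1 + 1)*(-3) = 3 - 0*(-3) = 3 - 1*0 = 3 + 0 = 3)
G(s, V) = -9 (G(s, V) = -3 - 1*6 = -3 - 6 = -9)
S(q) = -9
N(S(5), 7)*(-581) = -9*7*(-581) = -63*(-581) = 36603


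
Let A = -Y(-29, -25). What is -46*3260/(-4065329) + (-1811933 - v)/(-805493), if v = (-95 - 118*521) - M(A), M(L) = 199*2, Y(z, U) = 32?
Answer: 7234962997778/3274594052197 ≈ 2.2094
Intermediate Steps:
A = -32 (A = -1*32 = -32)
M(L) = 398
v = -61971 (v = (-95 - 118*521) - 1*398 = (-95 - 61478) - 398 = -61573 - 398 = -61971)
-46*3260/(-4065329) + (-1811933 - v)/(-805493) = -46*3260/(-4065329) + (-1811933 - 1*(-61971))/(-805493) = -149960*(-1/4065329) + (-1811933 + 61971)*(-1/805493) = 149960/4065329 - 1749962*(-1/805493) = 149960/4065329 + 1749962/805493 = 7234962997778/3274594052197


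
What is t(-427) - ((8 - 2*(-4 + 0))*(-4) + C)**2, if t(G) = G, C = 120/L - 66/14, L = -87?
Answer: -220060684/41209 ≈ -5340.1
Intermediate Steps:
C = -1237/203 (C = 120/(-87) - 66/14 = 120*(-1/87) - 66*1/14 = -40/29 - 33/7 = -1237/203 ≈ -6.0936)
t(-427) - ((8 - 2*(-4 + 0))*(-4) + C)**2 = -427 - ((8 - 2*(-4 + 0))*(-4) - 1237/203)**2 = -427 - ((8 - 2*(-4))*(-4) - 1237/203)**2 = -427 - ((8 + 8)*(-4) - 1237/203)**2 = -427 - (16*(-4) - 1237/203)**2 = -427 - (-64 - 1237/203)**2 = -427 - (-14229/203)**2 = -427 - 1*202464441/41209 = -427 - 202464441/41209 = -220060684/41209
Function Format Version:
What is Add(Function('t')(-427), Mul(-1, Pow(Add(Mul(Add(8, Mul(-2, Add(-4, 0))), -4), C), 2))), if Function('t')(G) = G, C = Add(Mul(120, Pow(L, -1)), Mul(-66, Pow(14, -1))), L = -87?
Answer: Rational(-220060684, 41209) ≈ -5340.1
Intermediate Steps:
C = Rational(-1237, 203) (C = Add(Mul(120, Pow(-87, -1)), Mul(-66, Pow(14, -1))) = Add(Mul(120, Rational(-1, 87)), Mul(-66, Rational(1, 14))) = Add(Rational(-40, 29), Rational(-33, 7)) = Rational(-1237, 203) ≈ -6.0936)
Add(Function('t')(-427), Mul(-1, Pow(Add(Mul(Add(8, Mul(-2, Add(-4, 0))), -4), C), 2))) = Add(-427, Mul(-1, Pow(Add(Mul(Add(8, Mul(-2, Add(-4, 0))), -4), Rational(-1237, 203)), 2))) = Add(-427, Mul(-1, Pow(Add(Mul(Add(8, Mul(-2, -4)), -4), Rational(-1237, 203)), 2))) = Add(-427, Mul(-1, Pow(Add(Mul(Add(8, 8), -4), Rational(-1237, 203)), 2))) = Add(-427, Mul(-1, Pow(Add(Mul(16, -4), Rational(-1237, 203)), 2))) = Add(-427, Mul(-1, Pow(Add(-64, Rational(-1237, 203)), 2))) = Add(-427, Mul(-1, Pow(Rational(-14229, 203), 2))) = Add(-427, Mul(-1, Rational(202464441, 41209))) = Add(-427, Rational(-202464441, 41209)) = Rational(-220060684, 41209)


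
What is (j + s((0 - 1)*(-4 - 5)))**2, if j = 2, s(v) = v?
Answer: 121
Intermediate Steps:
(j + s((0 - 1)*(-4 - 5)))**2 = (2 + (0 - 1)*(-4 - 5))**2 = (2 - 1*(-9))**2 = (2 + 9)**2 = 11**2 = 121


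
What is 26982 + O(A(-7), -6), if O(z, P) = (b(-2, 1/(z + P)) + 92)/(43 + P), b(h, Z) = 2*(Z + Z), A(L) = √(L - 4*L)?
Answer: 4992122/185 - 4*√21/555 ≈ 26984.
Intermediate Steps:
A(L) = √3*√(-L) (A(L) = √(-3*L) = √3*√(-L))
b(h, Z) = 4*Z (b(h, Z) = 2*(2*Z) = 4*Z)
O(z, P) = (92 + 4/(P + z))/(43 + P) (O(z, P) = (4/(z + P) + 92)/(43 + P) = (4/(P + z) + 92)/(43 + P) = (92 + 4/(P + z))/(43 + P))
26982 + O(A(-7), -6) = 26982 + 4*(1 + 23*(-6) + 23*(√3*√(-1*(-7))))/((43 - 6)*(-6 + √3*√(-1*(-7)))) = 26982 + 4*(1 - 138 + 23*(√3*√7))/(37*(-6 + √3*√7)) = 26982 + 4*(1/37)*(1 - 138 + 23*√21)/(-6 + √21) = 26982 + 4*(1/37)*(-137 + 23*√21)/(-6 + √21) = 26982 + 4*(-137 + 23*√21)/(37*(-6 + √21))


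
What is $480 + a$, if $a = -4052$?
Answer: $-3572$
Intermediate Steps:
$480 + a = 480 - 4052 = -3572$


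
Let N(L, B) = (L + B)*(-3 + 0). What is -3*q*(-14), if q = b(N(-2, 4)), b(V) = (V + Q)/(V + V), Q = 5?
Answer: 7/2 ≈ 3.5000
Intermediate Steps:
N(L, B) = -3*B - 3*L (N(L, B) = (B + L)*(-3) = -3*B - 3*L)
b(V) = (5 + V)/(2*V) (b(V) = (V + 5)/(V + V) = (5 + V)/((2*V)) = (5 + V)*(1/(2*V)) = (5 + V)/(2*V))
q = 1/12 (q = (5 + (-3*4 - 3*(-2)))/(2*(-3*4 - 3*(-2))) = (5 + (-12 + 6))/(2*(-12 + 6)) = (½)*(5 - 6)/(-6) = (½)*(-⅙)*(-1) = 1/12 ≈ 0.083333)
-3*q*(-14) = -3*1/12*(-14) = -¼*(-14) = 7/2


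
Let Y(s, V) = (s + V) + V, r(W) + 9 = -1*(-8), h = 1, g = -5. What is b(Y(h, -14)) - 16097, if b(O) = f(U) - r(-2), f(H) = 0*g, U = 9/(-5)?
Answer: -16096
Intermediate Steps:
r(W) = -1 (r(W) = -9 - 1*(-8) = -9 + 8 = -1)
U = -9/5 (U = 9*(-⅕) = -9/5 ≈ -1.8000)
Y(s, V) = s + 2*V (Y(s, V) = (V + s) + V = s + 2*V)
f(H) = 0 (f(H) = 0*(-5) = 0)
b(O) = 1 (b(O) = 0 - 1*(-1) = 0 + 1 = 1)
b(Y(h, -14)) - 16097 = 1 - 16097 = -16096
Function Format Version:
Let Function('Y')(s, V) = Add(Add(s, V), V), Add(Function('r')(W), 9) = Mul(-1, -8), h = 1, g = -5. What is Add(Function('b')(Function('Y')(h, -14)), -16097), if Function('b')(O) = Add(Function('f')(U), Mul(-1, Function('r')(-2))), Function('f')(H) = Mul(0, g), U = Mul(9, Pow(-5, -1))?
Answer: -16096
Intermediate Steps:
Function('r')(W) = -1 (Function('r')(W) = Add(-9, Mul(-1, -8)) = Add(-9, 8) = -1)
U = Rational(-9, 5) (U = Mul(9, Rational(-1, 5)) = Rational(-9, 5) ≈ -1.8000)
Function('Y')(s, V) = Add(s, Mul(2, V)) (Function('Y')(s, V) = Add(Add(V, s), V) = Add(s, Mul(2, V)))
Function('f')(H) = 0 (Function('f')(H) = Mul(0, -5) = 0)
Function('b')(O) = 1 (Function('b')(O) = Add(0, Mul(-1, -1)) = Add(0, 1) = 1)
Add(Function('b')(Function('Y')(h, -14)), -16097) = Add(1, -16097) = -16096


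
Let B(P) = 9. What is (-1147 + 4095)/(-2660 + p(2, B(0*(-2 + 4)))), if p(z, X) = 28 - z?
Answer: -1474/1317 ≈ -1.1192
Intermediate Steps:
(-1147 + 4095)/(-2660 + p(2, B(0*(-2 + 4)))) = (-1147 + 4095)/(-2660 + (28 - 1*2)) = 2948/(-2660 + (28 - 2)) = 2948/(-2660 + 26) = 2948/(-2634) = 2948*(-1/2634) = -1474/1317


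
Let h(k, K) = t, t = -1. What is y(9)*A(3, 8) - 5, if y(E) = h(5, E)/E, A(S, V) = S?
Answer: -16/3 ≈ -5.3333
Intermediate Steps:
h(k, K) = -1
y(E) = -1/E
y(9)*A(3, 8) - 5 = -1/9*3 - 5 = -1/3 - 5 = -16/3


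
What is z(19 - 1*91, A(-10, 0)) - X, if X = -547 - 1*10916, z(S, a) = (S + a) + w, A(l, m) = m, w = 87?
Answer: 11478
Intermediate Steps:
z(S, a) = 87 + S + a (z(S, a) = (S + a) + 87 = 87 + S + a)
X = -11463 (X = -547 - 10916 = -11463)
z(19 - 1*91, A(-10, 0)) - X = (87 + (19 - 1*91) + 0) - 1*(-11463) = (87 + (19 - 91) + 0) + 11463 = (87 - 72 + 0) + 11463 = 15 + 11463 = 11478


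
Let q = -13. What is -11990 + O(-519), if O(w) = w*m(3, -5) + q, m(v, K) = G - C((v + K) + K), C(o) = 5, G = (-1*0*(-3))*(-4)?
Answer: -9408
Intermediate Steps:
G = 0 (G = (0*(-3))*(-4) = 0*(-4) = 0)
m(v, K) = -5 (m(v, K) = 0 - 1*5 = 0 - 5 = -5)
O(w) = -13 - 5*w (O(w) = w*(-5) - 13 = -5*w - 13 = -13 - 5*w)
-11990 + O(-519) = -11990 + (-13 - 5*(-519)) = -11990 + (-13 + 2595) = -11990 + 2582 = -9408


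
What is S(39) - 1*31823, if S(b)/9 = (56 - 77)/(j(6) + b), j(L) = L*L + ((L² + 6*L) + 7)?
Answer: -700133/22 ≈ -31824.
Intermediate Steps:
j(L) = 7 + 2*L² + 6*L (j(L) = L² + (7 + L² + 6*L) = 7 + 2*L² + 6*L)
S(b) = -189/(115 + b) (S(b) = 9*((56 - 77)/((7 + 2*6² + 6*6) + b)) = 9*(-21/((7 + 2*36 + 36) + b)) = 9*(-21/((7 + 72 + 36) + b)) = 9*(-21/(115 + b)) = -189/(115 + b))
S(39) - 1*31823 = -189/(115 + 39) - 1*31823 = -189/154 - 31823 = -189*1/154 - 31823 = -27/22 - 31823 = -700133/22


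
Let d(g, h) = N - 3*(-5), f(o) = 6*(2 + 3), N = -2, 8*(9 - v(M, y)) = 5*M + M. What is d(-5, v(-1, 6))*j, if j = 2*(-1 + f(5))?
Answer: 754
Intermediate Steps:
v(M, y) = 9 - 3*M/4 (v(M, y) = 9 - (5*M + M)/8 = 9 - 3*M/4)
f(o) = 30 (f(o) = 6*5 = 30)
d(g, h) = 13 (d(g, h) = -2 - 3*(-5) = -2 + 15 = 13)
j = 58 (j = 2*(-1 + 30) = 2*29 = 58)
d(-5, v(-1, 6))*j = 13*58 = 754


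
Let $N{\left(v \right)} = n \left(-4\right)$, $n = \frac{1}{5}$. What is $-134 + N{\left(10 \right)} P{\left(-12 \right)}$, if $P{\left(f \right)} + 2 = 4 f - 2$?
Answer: $- \frac{462}{5} \approx -92.4$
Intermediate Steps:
$n = \frac{1}{5} \approx 0.2$
$N{\left(v \right)} = - \frac{4}{5}$ ($N{\left(v \right)} = \frac{1}{5} \left(-4\right) = - \frac{4}{5}$)
$P{\left(f \right)} = -4 + 4 f$ ($P{\left(f \right)} = -2 + \left(4 f - 2\right) = -2 + \left(-2 + 4 f\right) = -4 + 4 f$)
$-134 + N{\left(10 \right)} P{\left(-12 \right)} = -134 - \frac{4 \left(-4 + 4 \left(-12\right)\right)}{5} = -134 - \frac{4 \left(-4 - 48\right)}{5} = -134 - - \frac{208}{5} = -134 + \frac{208}{5} = - \frac{462}{5}$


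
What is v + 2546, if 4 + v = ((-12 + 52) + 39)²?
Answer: 8783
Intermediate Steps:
v = 6237 (v = -4 + ((-12 + 52) + 39)² = -4 + (40 + 39)² = -4 + 79² = -4 + 6241 = 6237)
v + 2546 = 6237 + 2546 = 8783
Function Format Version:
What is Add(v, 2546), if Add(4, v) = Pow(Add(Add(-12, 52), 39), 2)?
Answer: 8783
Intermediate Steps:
v = 6237 (v = Add(-4, Pow(Add(Add(-12, 52), 39), 2)) = Add(-4, Pow(Add(40, 39), 2)) = Add(-4, Pow(79, 2)) = Add(-4, 6241) = 6237)
Add(v, 2546) = Add(6237, 2546) = 8783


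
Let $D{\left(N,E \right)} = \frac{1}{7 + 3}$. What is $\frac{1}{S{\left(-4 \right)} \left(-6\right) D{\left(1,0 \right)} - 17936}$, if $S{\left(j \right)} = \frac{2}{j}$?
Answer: $- \frac{10}{179357} \approx -5.5755 \cdot 10^{-5}$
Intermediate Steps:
$D{\left(N,E \right)} = \frac{1}{10}$
$\frac{1}{S{\left(-4 \right)} \left(-6\right) D{\left(1,0 \right)} - 17936} = \frac{1}{\frac{2}{-4} \left(-6\right) \frac{1}{10} - 17936} = \frac{1}{2 \left(- \frac{1}{4}\right) \left(-6\right) \frac{1}{10} - 17936} = \frac{1}{\left(- \frac{1}{2}\right) \left(-6\right) \frac{1}{10} - 17936} = \frac{1}{3 \cdot \frac{1}{10} - 17936} = \frac{1}{\frac{3}{10} - 17936} = \frac{1}{- \frac{179357}{10}} = - \frac{10}{179357}$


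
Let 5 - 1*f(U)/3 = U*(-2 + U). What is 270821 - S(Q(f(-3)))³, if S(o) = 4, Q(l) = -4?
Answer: 270757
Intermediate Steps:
f(U) = 15 - 3*U*(-2 + U)
270821 - S(Q(f(-3)))³ = 270821 - 1*4³ = 270821 - 1*64 = 270821 - 64 = 270757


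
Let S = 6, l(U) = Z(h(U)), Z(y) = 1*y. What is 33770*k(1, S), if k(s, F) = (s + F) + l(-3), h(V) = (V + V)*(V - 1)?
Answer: 1046870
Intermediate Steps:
h(V) = 2*V*(-1 + V) (h(V) = (2*V)*(-1 + V) = 2*V*(-1 + V))
Z(y) = y
l(U) = 2*U*(-1 + U)
k(s, F) = 24 + F + s (k(s, F) = (s + F) + 2*(-3)*(-1 - 3) = (F + s) + 2*(-3)*(-4) = (F + s) + 24 = 24 + F + s)
33770*k(1, S) = 33770*(24 + 6 + 1) = 33770*31 = 1046870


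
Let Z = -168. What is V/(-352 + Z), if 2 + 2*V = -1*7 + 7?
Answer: 1/520 ≈ 0.0019231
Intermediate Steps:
V = -1 (V = -1 + (-1*7 + 7)/2 = -1 + (-7 + 7)/2 = -1 + (1/2)*0 = -1 + 0 = -1)
V/(-352 + Z) = -1/(-352 - 168) = -1/(-520) = -1*(-1/520) = 1/520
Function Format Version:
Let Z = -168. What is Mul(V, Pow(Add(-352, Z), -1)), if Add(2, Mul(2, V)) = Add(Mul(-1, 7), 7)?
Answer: Rational(1, 520) ≈ 0.0019231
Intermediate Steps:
V = -1 (V = Add(-1, Mul(Rational(1, 2), Add(Mul(-1, 7), 7))) = Add(-1, Mul(Rational(1, 2), Add(-7, 7))) = Add(-1, Mul(Rational(1, 2), 0)) = Add(-1, 0) = -1)
Mul(V, Pow(Add(-352, Z), -1)) = Mul(-1, Pow(Add(-352, -168), -1)) = Mul(-1, Pow(-520, -1)) = Mul(-1, Rational(-1, 520)) = Rational(1, 520)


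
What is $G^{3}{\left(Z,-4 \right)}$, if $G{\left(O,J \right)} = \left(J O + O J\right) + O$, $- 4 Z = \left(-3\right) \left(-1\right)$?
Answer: $\frac{9261}{64} \approx 144.7$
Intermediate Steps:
$Z = - \frac{3}{4}$ ($Z = - \frac{\left(-3\right) \left(-1\right)}{4} = \left(- \frac{1}{4}\right) 3 = - \frac{3}{4} \approx -0.75$)
$G{\left(O,J \right)} = O + 2 J O$ ($G{\left(O,J \right)} = \left(J O + J O\right) + O = 2 J O + O = O + 2 J O$)
$G^{3}{\left(Z,-4 \right)} = \left(- \frac{3 \left(1 + 2 \left(-4\right)\right)}{4}\right)^{3} = \left(- \frac{3 \left(1 - 8\right)}{4}\right)^{3} = \left(\left(- \frac{3}{4}\right) \left(-7\right)\right)^{3} = \left(\frac{21}{4}\right)^{3} = \frac{9261}{64}$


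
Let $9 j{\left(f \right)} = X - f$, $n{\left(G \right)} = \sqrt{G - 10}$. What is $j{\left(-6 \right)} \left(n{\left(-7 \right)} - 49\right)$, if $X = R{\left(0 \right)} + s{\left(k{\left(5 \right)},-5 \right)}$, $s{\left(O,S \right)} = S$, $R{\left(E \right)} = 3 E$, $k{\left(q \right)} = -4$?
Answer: $- \frac{49}{9} + \frac{i \sqrt{17}}{9} \approx -5.4444 + 0.45812 i$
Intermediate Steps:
$n{\left(G \right)} = \sqrt{-10 + G}$
$X = -5$ ($X = 3 \cdot 0 - 5 = 0 - 5 = -5$)
$j{\left(f \right)} = - \frac{5}{9} - \frac{f}{9}$ ($j{\left(f \right)} = \frac{-5 - f}{9} = - \frac{5}{9} - \frac{f}{9}$)
$j{\left(-6 \right)} \left(n{\left(-7 \right)} - 49\right) = \left(- \frac{5}{9} - - \frac{2}{3}\right) \left(\sqrt{-10 - 7} - 49\right) = \left(- \frac{5}{9} + \frac{2}{3}\right) \left(\sqrt{-17} - 49\right) = \frac{i \sqrt{17} - 49}{9} = \frac{-49 + i \sqrt{17}}{9} = - \frac{49}{9} + \frac{i \sqrt{17}}{9}$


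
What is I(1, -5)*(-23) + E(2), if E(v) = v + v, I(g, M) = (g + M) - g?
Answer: 119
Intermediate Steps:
I(g, M) = M (I(g, M) = (M + g) - g = M)
E(v) = 2*v
I(1, -5)*(-23) + E(2) = -5*(-23) + 2*2 = 115 + 4 = 119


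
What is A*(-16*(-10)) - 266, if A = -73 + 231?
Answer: 25014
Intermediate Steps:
A = 158
A*(-16*(-10)) - 266 = 158*(-16*(-10)) - 266 = 158*160 - 266 = 25280 - 266 = 25014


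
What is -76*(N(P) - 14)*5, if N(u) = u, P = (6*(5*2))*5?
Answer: -108680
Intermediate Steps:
P = 300 (P = (6*10)*5 = 60*5 = 300)
-76*(N(P) - 14)*5 = -76*(300 - 14)*5 = -21736*5 = -76*1430 = -108680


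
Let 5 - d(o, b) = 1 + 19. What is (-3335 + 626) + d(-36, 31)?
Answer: -2724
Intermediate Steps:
d(o, b) = -15 (d(o, b) = 5 - (1 + 19) = 5 - 1*20 = 5 - 20 = -15)
(-3335 + 626) + d(-36, 31) = (-3335 + 626) - 15 = -2709 - 15 = -2724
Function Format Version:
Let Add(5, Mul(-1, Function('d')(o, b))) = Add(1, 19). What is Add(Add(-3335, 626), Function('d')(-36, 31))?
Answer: -2724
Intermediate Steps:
Function('d')(o, b) = -15 (Function('d')(o, b) = Add(5, Mul(-1, Add(1, 19))) = Add(5, Mul(-1, 20)) = Add(5, -20) = -15)
Add(Add(-3335, 626), Function('d')(-36, 31)) = Add(Add(-3335, 626), -15) = Add(-2709, -15) = -2724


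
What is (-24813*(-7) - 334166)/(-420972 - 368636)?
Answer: 160475/789608 ≈ 0.20323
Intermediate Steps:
(-24813*(-7) - 334166)/(-420972 - 368636) = (173691 - 334166)/(-789608) = -160475*(-1/789608) = 160475/789608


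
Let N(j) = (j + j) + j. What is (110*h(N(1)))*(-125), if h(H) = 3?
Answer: -41250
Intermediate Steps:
N(j) = 3*j (N(j) = 2*j + j = 3*j)
(110*h(N(1)))*(-125) = (110*3)*(-125) = 330*(-125) = -41250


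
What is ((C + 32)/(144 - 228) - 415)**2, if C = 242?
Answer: 308599489/1764 ≈ 1.7494e+5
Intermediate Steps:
((C + 32)/(144 - 228) - 415)**2 = ((242 + 32)/(144 - 228) - 415)**2 = (274/(-84) - 415)**2 = (274*(-1/84) - 415)**2 = (-137/42 - 415)**2 = (-17567/42)**2 = 308599489/1764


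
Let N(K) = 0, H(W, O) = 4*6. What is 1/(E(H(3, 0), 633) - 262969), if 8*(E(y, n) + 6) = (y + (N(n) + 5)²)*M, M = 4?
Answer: -2/525901 ≈ -3.8030e-6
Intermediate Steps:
H(W, O) = 24
E(y, n) = 13/2 + y/2 (E(y, n) = -6 + ((y + (0 + 5)²)*4)/8 = -6 + ((y + 5²)*4)/8 = -6 + ((y + 25)*4)/8 = -6 + ((25 + y)*4)/8 = -6 + (100 + 4*y)/8 = -6 + (25/2 + y/2) = 13/2 + y/2)
1/(E(H(3, 0), 633) - 262969) = 1/((13/2 + (½)*24) - 262969) = 1/((13/2 + 12) - 262969) = 1/(37/2 - 262969) = 1/(-525901/2) = -2/525901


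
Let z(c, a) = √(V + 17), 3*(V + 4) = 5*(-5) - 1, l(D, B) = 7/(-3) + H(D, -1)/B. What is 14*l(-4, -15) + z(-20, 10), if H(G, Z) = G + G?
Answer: -126/5 + √39/3 ≈ -23.118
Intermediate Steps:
H(G, Z) = 2*G
l(D, B) = -7/3 + 2*D/B (l(D, B) = 7/(-3) + (2*D)/B = 7*(-⅓) + 2*D/B = -7/3 + 2*D/B)
V = -38/3 (V = -4 + (5*(-5) - 1)/3 = -4 + (-25 - 1)/3 = -4 + (⅓)*(-26) = -4 - 26/3 = -38/3 ≈ -12.667)
z(c, a) = √39/3 (z(c, a) = √(-38/3 + 17) = √(13/3) = √39/3)
14*l(-4, -15) + z(-20, 10) = 14*(-7/3 + 2*(-4)/(-15)) + √39/3 = 14*(-7/3 + 2*(-4)*(-1/15)) + √39/3 = 14*(-7/3 + 8/15) + √39/3 = 14*(-9/5) + √39/3 = -126/5 + √39/3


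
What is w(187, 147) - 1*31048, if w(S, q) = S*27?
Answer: -25999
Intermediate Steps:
w(S, q) = 27*S
w(187, 147) - 1*31048 = 27*187 - 1*31048 = 5049 - 31048 = -25999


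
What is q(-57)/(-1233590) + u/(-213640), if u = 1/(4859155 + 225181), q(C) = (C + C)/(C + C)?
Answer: -108621877663/133994709891871360 ≈ -8.1064e-7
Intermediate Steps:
q(C) = 1 (q(C) = (2*C)/((2*C)) = (2*C)*(1/(2*C)) = 1)
u = 1/5084336 ≈ 1.9668e-7
q(-57)/(-1233590) + u/(-213640) = 1/(-1233590) + (1/5084336)/(-213640) = 1*(-1/1233590) + (1/5084336)*(-1/213640) = -1/1233590 - 1/1086217543040 = -108621877663/133994709891871360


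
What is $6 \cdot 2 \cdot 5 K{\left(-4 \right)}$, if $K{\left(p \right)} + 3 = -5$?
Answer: $-480$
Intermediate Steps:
$K{\left(p \right)} = -8$ ($K{\left(p \right)} = -3 - 5 = -8$)
$6 \cdot 2 \cdot 5 K{\left(-4 \right)} = 6 \cdot 2 \cdot 5 \left(-8\right) = 6 \cdot 10 \left(-8\right) = 60 \left(-8\right) = -480$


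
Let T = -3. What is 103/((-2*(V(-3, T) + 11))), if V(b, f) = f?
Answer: -103/16 ≈ -6.4375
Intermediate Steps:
103/((-2*(V(-3, T) + 11))) = 103/((-2*(-3 + 11))) = 103/((-2*8)) = 103/(-16) = 103*(-1/16) = -103/16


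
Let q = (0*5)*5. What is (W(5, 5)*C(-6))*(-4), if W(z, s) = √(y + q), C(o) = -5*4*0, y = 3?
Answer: 0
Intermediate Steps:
q = 0 (q = 0*5 = 0)
C(o) = 0 (C(o) = -20*0 = 0)
W(z, s) = √3 (W(z, s) = √(3 + 0) = √3)
(W(5, 5)*C(-6))*(-4) = (√3*0)*(-4) = 0*(-4) = 0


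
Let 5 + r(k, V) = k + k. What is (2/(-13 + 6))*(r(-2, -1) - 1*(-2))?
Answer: 2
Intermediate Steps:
r(k, V) = -5 + 2*k (r(k, V) = -5 + (k + k) = -5 + 2*k)
(2/(-13 + 6))*(r(-2, -1) - 1*(-2)) = (2/(-13 + 6))*((-5 + 2*(-2)) - 1*(-2)) = (2/(-7))*((-5 - 4) + 2) = (2*(-1/7))*(-9 + 2) = -2/7*(-7) = 2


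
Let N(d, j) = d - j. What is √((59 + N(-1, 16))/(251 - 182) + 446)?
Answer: 4*√14766/23 ≈ 21.133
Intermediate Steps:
√((59 + N(-1, 16))/(251 - 182) + 446) = √((59 + (-1 - 1*16))/(251 - 182) + 446) = √((59 + (-1 - 16))/69 + 446) = √((59 - 17)*(1/69) + 446) = √(42*(1/69) + 446) = √(14/23 + 446) = √(10272/23) = 4*√14766/23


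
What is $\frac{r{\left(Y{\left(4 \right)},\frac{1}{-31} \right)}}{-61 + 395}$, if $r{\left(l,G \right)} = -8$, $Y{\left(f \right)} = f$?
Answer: $- \frac{4}{167} \approx -0.023952$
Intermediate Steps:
$\frac{r{\left(Y{\left(4 \right)},\frac{1}{-31} \right)}}{-61 + 395} = - \frac{8}{-61 + 395} = - \frac{8}{334} = \left(-8\right) \frac{1}{334} = - \frac{4}{167}$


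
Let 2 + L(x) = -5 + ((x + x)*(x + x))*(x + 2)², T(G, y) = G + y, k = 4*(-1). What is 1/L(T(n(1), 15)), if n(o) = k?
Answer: 1/81789 ≈ 1.2227e-5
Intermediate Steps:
k = -4
n(o) = -4
L(x) = -7 + 4*x²*(2 + x)² (L(x) = -2 + (-5 + ((x + x)*(x + x))*(x + 2)²) = -2 + (-5 + ((2*x)*(2*x))*(2 + x)²) = -2 + (-5 + (4*x²)*(2 + x)²) = -2 + (-5 + 4*x²*(2 + x)²) = -7 + 4*x²*(2 + x)²)
1/L(T(n(1), 15)) = 1/(-7 + 4*(-4 + 15)²*(2 + (-4 + 15))²) = 1/(-7 + 4*11²*(2 + 11)²) = 1/(-7 + 4*121*13²) = 1/(-7 + 4*121*169) = 1/(-7 + 81796) = 1/81789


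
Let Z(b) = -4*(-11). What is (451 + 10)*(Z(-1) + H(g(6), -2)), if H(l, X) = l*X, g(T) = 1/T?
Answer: 60391/3 ≈ 20130.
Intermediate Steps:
Z(b) = 44
g(T) = 1/T
H(l, X) = X*l
(451 + 10)*(Z(-1) + H(g(6), -2)) = (451 + 10)*(44 - 2/6) = 461*(44 - 2*1/6) = 461*(44 - 1/3) = 461*(131/3) = 60391/3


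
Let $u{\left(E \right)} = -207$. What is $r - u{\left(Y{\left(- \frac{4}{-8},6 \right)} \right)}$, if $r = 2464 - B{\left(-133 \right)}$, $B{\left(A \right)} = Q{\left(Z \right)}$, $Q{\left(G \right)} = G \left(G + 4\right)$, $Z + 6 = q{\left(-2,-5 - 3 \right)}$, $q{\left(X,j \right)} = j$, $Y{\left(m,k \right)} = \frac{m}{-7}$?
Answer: $2531$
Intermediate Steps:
$Y{\left(m,k \right)} = - \frac{m}{7}$ ($Y{\left(m,k \right)} = m \left(- \frac{1}{7}\right) = - \frac{m}{7}$)
$Z = -14$ ($Z = -6 - 8 = -14$)
$Q{\left(G \right)} = G \left(4 + G\right)$
$B{\left(A \right)} = 140$ ($B{\left(A \right)} = - 14 \left(4 - 14\right) = \left(-14\right) \left(-10\right) = 140$)
$r = 2324$ ($r = 2464 - 140 = 2324$)
$r - u{\left(Y{\left(- \frac{4}{-8},6 \right)} \right)} = 2324 - -207 = 2324 + 207 = 2531$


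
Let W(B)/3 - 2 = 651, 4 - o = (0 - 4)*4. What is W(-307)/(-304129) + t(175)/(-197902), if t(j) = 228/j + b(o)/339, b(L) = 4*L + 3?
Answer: -469951725107/72870153444150 ≈ -0.0064492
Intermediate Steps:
o = 20 (o = 4 - (0 - 4)*4 = 4 - (-4)*4 = 4 - 1*(-16) = 4 + 16 = 20)
b(L) = 3 + 4*L
W(B) = 1959 (W(B) = 6 + 3*651 = 6 + 1953 = 1959)
t(j) = 83/339 + 228/j (t(j) = 228/j + (3 + 4*20)/339 = 228/j + (3 + 80)*(1/339) = 228/j + 83*(1/339) = 228/j + 83/339 = 83/339 + 228/j)
W(-307)/(-304129) + t(175)/(-197902) = 1959/(-304129) + (83/339 + 228/175)/(-197902) = 1959*(-1/304129) + (83/339 + 228*(1/175))*(-1/197902) = -1959/304129 + (83/339 + 228/175)*(-1/197902) = -1959/304129 + (91817/59325)*(-1/197902) = -1959/304129 - 91817/11740536150 = -469951725107/72870153444150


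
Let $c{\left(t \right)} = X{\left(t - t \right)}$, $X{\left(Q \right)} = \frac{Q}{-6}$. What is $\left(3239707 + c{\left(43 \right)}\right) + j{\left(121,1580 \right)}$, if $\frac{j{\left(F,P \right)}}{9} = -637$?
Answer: $3233974$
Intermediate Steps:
$X{\left(Q \right)} = - \frac{Q}{6}$ ($X{\left(Q \right)} = Q \left(- \frac{1}{6}\right) = - \frac{Q}{6}$)
$j{\left(F,P \right)} = -5733$ ($j{\left(F,P \right)} = 9 \left(-637\right) = -5733$)
$c{\left(t \right)} = 0$ ($c{\left(t \right)} = - \frac{t - t}{6} = \left(- \frac{1}{6}\right) 0 = 0$)
$\left(3239707 + c{\left(43 \right)}\right) + j{\left(121,1580 \right)} = \left(3239707 + 0\right) - 5733 = 3239707 - 5733 = 3233974$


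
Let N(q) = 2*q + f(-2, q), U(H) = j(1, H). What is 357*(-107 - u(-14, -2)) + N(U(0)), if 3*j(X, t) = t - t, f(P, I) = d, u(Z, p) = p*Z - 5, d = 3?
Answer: -46407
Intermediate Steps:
u(Z, p) = -5 + Z*p (u(Z, p) = Z*p - 5 = -5 + Z*p)
f(P, I) = 3
j(X, t) = 0 (j(X, t) = (t - t)/3 = (⅓)*0 = 0)
U(H) = 0
N(q) = 3 + 2*q (N(q) = 2*q + 3 = 3 + 2*q)
357*(-107 - u(-14, -2)) + N(U(0)) = 357*(-107 - (-5 - 14*(-2))) + (3 + 2*0) = 357*(-107 - (-5 + 28)) + (3 + 0) = 357*(-107 - 1*23) + 3 = 357*(-107 - 23) + 3 = 357*(-130) + 3 = -46410 + 3 = -46407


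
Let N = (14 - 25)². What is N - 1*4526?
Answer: -4405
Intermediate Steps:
N = 121 (N = (-11)² = 121)
N - 1*4526 = 121 - 1*4526 = 121 - 4526 = -4405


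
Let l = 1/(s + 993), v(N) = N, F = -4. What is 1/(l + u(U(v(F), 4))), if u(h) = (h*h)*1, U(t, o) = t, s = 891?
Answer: 1884/30145 ≈ 0.062498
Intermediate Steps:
u(h) = h**2 (u(h) = h**2*1 = h**2)
l = 1/1884 (l = 1/(891 + 993) = 1/1884 ≈ 0.00053079)
1/(l + u(U(v(F), 4))) = 1/(1/1884 + (-4)**2) = 1/(1/1884 + 16) = 1/(30145/1884) = 1884/30145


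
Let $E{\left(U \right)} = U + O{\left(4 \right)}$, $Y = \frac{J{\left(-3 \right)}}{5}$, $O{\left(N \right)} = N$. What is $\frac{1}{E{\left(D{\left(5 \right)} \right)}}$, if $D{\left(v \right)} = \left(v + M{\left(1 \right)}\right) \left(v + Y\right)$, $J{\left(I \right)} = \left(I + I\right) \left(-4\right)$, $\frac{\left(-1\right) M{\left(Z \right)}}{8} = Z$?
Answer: $- \frac{5}{127} \approx -0.03937$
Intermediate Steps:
$M{\left(Z \right)} = - 8 Z$
$J{\left(I \right)} = - 8 I$ ($J{\left(I \right)} = 2 I \left(-4\right) = - 8 I$)
$Y = \frac{24}{5}$ ($Y = \frac{\left(-8\right) \left(-3\right)}{5} = 24 \cdot \frac{1}{5} = \frac{24}{5} \approx 4.8$)
$D{\left(v \right)} = \left(-8 + v\right) \left(\frac{24}{5} + v\right)$ ($D{\left(v \right)} = \left(v - 8\right) \left(v + \frac{24}{5}\right) = \left(v - 8\right) \left(\frac{24}{5} + v\right) = \left(-8 + v\right) \left(\frac{24}{5} + v\right)$)
$E{\left(U \right)} = 4 + U$ ($E{\left(U \right)} = U + 4 = 4 + U$)
$\frac{1}{E{\left(D{\left(5 \right)} \right)}} = \frac{1}{4 - \left(\frac{272}{5} - 25\right)} = \frac{1}{4 - \frac{147}{5}} = \frac{1}{- \frac{127}{5}} = - \frac{5}{127}$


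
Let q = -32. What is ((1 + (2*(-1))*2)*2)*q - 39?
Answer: 153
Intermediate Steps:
((1 + (2*(-1))*2)*2)*q - 39 = ((1 + (2*(-1))*2)*2)*(-32) - 39 = ((1 - 2*2)*2)*(-32) - 39 = ((1 - 4)*2)*(-32) - 39 = -3*2*(-32) - 39 = -6*(-32) - 39 = 192 - 39 = 153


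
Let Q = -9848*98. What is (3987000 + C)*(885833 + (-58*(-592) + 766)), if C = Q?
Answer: 2782969792760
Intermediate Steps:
Q = -965104
C = -965104
(3987000 + C)*(885833 + (-58*(-592) + 766)) = (3987000 - 965104)*(885833 + (-58*(-592) + 766)) = 3021896*(885833 + (34336 + 766)) = 3021896*(885833 + 35102) = 3021896*920935 = 2782969792760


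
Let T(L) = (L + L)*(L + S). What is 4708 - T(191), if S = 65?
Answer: -93084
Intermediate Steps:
T(L) = 2*L*(65 + L) (T(L) = (L + L)*(L + 65) = (2*L)*(65 + L) = 2*L*(65 + L))
4708 - T(191) = 4708 - 2*191*(65 + 191) = 4708 - 2*191*256 = 4708 - 1*97792 = 4708 - 97792 = -93084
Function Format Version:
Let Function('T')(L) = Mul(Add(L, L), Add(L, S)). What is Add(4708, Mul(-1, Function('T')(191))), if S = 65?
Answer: -93084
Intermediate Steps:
Function('T')(L) = Mul(2, L, Add(65, L)) (Function('T')(L) = Mul(Add(L, L), Add(L, 65)) = Mul(Mul(2, L), Add(65, L)) = Mul(2, L, Add(65, L)))
Add(4708, Mul(-1, Function('T')(191))) = Add(4708, Mul(-1, Mul(2, 191, Add(65, 191)))) = Add(4708, Mul(-1, Mul(2, 191, 256))) = Add(4708, Mul(-1, 97792)) = Add(4708, -97792) = -93084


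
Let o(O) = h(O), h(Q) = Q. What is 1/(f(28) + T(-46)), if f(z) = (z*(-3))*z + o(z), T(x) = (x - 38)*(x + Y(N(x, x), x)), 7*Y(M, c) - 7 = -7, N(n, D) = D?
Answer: 1/1540 ≈ 0.00064935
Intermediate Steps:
Y(M, c) = 0 (Y(M, c) = 1 + (⅐)*(-7) = 1 - 1 = 0)
o(O) = O
T(x) = x*(-38 + x) (T(x) = (x - 38)*(x + 0) = (-38 + x)*x = x*(-38 + x))
f(z) = z - 3*z² (f(z) = (z*(-3))*z + z = (-3*z)*z + z = -3*z² + z = z - 3*z²)
1/(f(28) + T(-46)) = 1/(28*(1 - 3*28) - 46*(-38 - 46)) = 1/(28*(1 - 84) - 46*(-84)) = 1/(28*(-83) + 3864) = 1/(-2324 + 3864) = 1/1540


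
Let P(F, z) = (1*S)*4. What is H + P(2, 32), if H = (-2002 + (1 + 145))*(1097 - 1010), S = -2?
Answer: -161480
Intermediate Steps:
P(F, z) = -8 (P(F, z) = (1*(-2))*4 = -2*4 = -8)
H = -161472 (H = (-2002 + 146)*87 = -1856*87 = -161472)
H + P(2, 32) = -161472 - 8 = -161480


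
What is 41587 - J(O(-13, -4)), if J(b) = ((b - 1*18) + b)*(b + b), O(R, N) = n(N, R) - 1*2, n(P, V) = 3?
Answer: 41619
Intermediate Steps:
O(R, N) = 1 (O(R, N) = 3 - 1*2 = 3 - 2 = 1)
J(b) = 2*b*(-18 + 2*b) (J(b) = ((b - 18) + b)*(2*b) = ((-18 + b) + b)*(2*b) = (-18 + 2*b)*(2*b) = 2*b*(-18 + 2*b))
41587 - J(O(-13, -4)) = 41587 - 4*(-9 + 1) = 41587 - 4*(-8) = 41587 - 1*(-32) = 41587 + 32 = 41619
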